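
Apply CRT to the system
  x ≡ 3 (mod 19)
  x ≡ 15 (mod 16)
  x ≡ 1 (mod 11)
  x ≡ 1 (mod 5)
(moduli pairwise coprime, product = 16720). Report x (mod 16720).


Product of moduli M = 19 · 16 · 11 · 5 = 16720.
Merge one congruence at a time:
  Start: x ≡ 3 (mod 19).
  Combine with x ≡ 15 (mod 16); new modulus lcm = 304.
    Write x = 3 + 19·t and substitute into x ≡ 15 (mod 16): 19·t ≡ 15 − 3 = 12 (mod 16).
    Reduce coefficients mod 16: 3·t ≡ 12 (mod 16).
    The inverse of 3 mod 16 is 11 (since 3·11 = 33 = 2·16 + 1), so t ≡ 11·12 = 132 ≡ 4 (mod 16).
    Then x = 3 + 19·4 = 79, valid modulo lcm(19, 16) = 304: x ≡ 79 (mod 304).
  Combine with x ≡ 1 (mod 11); new modulus lcm = 3344.
    Write x = 79 + 304·t and substitute into x ≡ 1 (mod 11): 304·t ≡ 1 − 79 = -78 (mod 11).
    Reduce coefficients mod 11: 7·t ≡ 10 (mod 11).
    The inverse of 7 mod 11 is 8 (since 7·8 = 56 = 5·11 + 1), so t ≡ 8·10 = 80 ≡ 3 (mod 11).
    Then x = 79 + 304·3 = 991, valid modulo lcm(304, 11) = 3344: x ≡ 991 (mod 3344).
  Combine with x ≡ 1 (mod 5); new modulus lcm = 16720.
    Write x = 991 + 3344·t and substitute into x ≡ 1 (mod 5): 3344·t ≡ 1 − 991 = -990 (mod 5).
    Reduce coefficients mod 5: 4·t ≡ 0 (mod 5).
    The inverse of 4 mod 5 is 4 (since 4·4 = 16 = 3·5 + 1), so t ≡ 4·0 = 0 ≡ 0 (mod 5).
    Then x = 991 + 3344·0 = 991, valid modulo lcm(3344, 5) = 16720: x ≡ 991 (mod 16720).
Verify against each original: 991 mod 19 = 3, 991 mod 16 = 15, 991 mod 11 = 1, 991 mod 5 = 1.

x ≡ 991 (mod 16720).


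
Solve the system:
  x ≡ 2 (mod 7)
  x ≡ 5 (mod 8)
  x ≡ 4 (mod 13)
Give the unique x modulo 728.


Moduli 7, 8, 13 are pairwise coprime; by CRT there is a unique solution modulo M = 7 · 8 · 13 = 728.
Solve pairwise, accumulating the modulus:
  Start with x ≡ 2 (mod 7).
  Combine with x ≡ 5 (mod 8): since gcd(7, 8) = 1, we get a unique residue mod 56.
    Write x = 2 + 7·t and substitute into x ≡ 5 (mod 8): 7·t ≡ 5 − 2 = 3 (mod 8).
    The inverse of 7 mod 8 is 7 (since 7·7 = 49 = 6·8 + 1), so t ≡ 7·3 = 21 ≡ 5 (mod 8).
    Then x = 2 + 7·5 = 37, valid modulo lcm(7, 8) = 56: x ≡ 37 (mod 56).
  Combine with x ≡ 4 (mod 13): since gcd(56, 13) = 1, we get a unique residue mod 728.
    Write x = 37 + 56·t and substitute into x ≡ 4 (mod 13): 56·t ≡ 4 − 37 = -33 (mod 13).
    Reduce coefficients mod 13: 4·t ≡ 6 (mod 13).
    The inverse of 4 mod 13 is 10 (since 4·10 = 40 = 3·13 + 1), so t ≡ 10·6 = 60 ≡ 8 (mod 13).
    Then x = 37 + 56·8 = 485, valid modulo lcm(56, 13) = 728: x ≡ 485 (mod 728).
Verify: 485 mod 7 = 2 ✓, 485 mod 8 = 5 ✓, 485 mod 13 = 4 ✓.

x ≡ 485 (mod 728).


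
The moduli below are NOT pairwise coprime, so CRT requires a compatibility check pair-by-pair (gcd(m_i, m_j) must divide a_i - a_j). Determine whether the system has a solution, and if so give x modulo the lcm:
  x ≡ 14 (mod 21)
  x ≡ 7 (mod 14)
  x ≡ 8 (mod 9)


Moduli 21, 14, 9 are not pairwise coprime, so CRT works modulo lcm(m_i) when all pairwise compatibility conditions hold.
Pairwise compatibility: gcd(m_i, m_j) must divide a_i - a_j for every pair.
Merge one congruence at a time:
  Start: x ≡ 14 (mod 21).
  Combine with x ≡ 7 (mod 14): gcd(21, 14) = 7; 7 - 14 = -7, which IS divisible by 7, so compatible.
    Write x = 14 + 21·t and substitute into x ≡ 7 (mod 14): 21·t ≡ 7 − 14 = -7 (mod 14).
    Divide the congruence (and modulus) by g = 7: 3·t ≡ -1 (mod 2).
    Reduce coefficients mod 2: 1·t ≡ 1 (mod 2).
    So t ≡ 1 (mod 2).
    Then x = 14 + 21·1 = 35, valid modulo lcm(21, 14) = 42: x ≡ 35 (mod 42).
  Combine with x ≡ 8 (mod 9): gcd(42, 9) = 3; 8 - 35 = -27, which IS divisible by 3, so compatible.
    Write x = 35 + 42·t and substitute into x ≡ 8 (mod 9): 42·t ≡ 8 − 35 = -27 (mod 9).
    Divide the congruence (and modulus) by g = 3: 14·t ≡ -9 (mod 3).
    Reduce coefficients mod 3: 2·t ≡ 0 (mod 3).
    The inverse of 2 mod 3 is 2 (since 2·2 = 4 = 1·3 + 1), so t ≡ 2·0 = 0 ≡ 0 (mod 3).
    Then x = 35 + 42·0 = 35, valid modulo lcm(42, 9) = 126: x ≡ 35 (mod 126).
Verify: 35 mod 21 = 14, 35 mod 14 = 7, 35 mod 9 = 8.

x ≡ 35 (mod 126).


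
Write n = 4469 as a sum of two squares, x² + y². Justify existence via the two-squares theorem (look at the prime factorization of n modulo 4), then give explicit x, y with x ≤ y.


Step 1: Factor n = 4469 = 41 · 109.
Step 2: Check the mod-4 condition on each prime factor: 41 ≡ 1 (mod 4), exponent 1; 109 ≡ 1 (mod 4), exponent 1.
All primes ≡ 3 (mod 4) appear to even exponent (or don't appear), so by the two-squares theorem n IS expressible as a sum of two squares.
Step 3: Build a representation. Here n = 41 · 109 is a product of primes ≡ 1 (mod 4). Each prime p ≡ 1 (mod 4) is itself a sum of two squares; find a² by testing p − a² for a perfect square:
  41: 41 − 1² = 40, 41 − 2² = 37, 41 − 3² = 32, 41 − 4² = 25 = 5² ⇒ 41 = 4² + 5².
  109: 109 − 1² = 108, 109 − 2² = 105, 109 − 3² = 100 = 10² ⇒ 109 = 3² + 10².
  Combine using the Brahmagupta–Fibonacci identity (a² + b²)(c² + d²) = (ac − bd)² + (ad + bc)² = (ac + bd)² + (ad − bc)²:
  41 · 109 = 4469: from (4² + 5²)(3² + 10²), take (4·3 − 5·10, 4·10 + 5·3) = (12 − 50, 40 + 15) = (-38, 55); dropping signs (only squares matter) gives (38, 55); check 38² + 55² = 1444 + 3025 = 4469 ✓.
Step 4: Order so x ≤ y and verify: 38² + 55² = 1444 + 3025 = 4469 = n. ✓

n = 4469 = 38² + 55² (one valid representation with x ≤ y).


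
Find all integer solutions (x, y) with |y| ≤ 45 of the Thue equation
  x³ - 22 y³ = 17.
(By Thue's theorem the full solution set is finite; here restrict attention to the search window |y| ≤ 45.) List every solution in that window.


The equation is x³ - 22y³ = 17. For fixed y, x³ = 22·y³ + 17, so a solution requires the RHS to be a perfect cube.
Strategy: iterate y from -45 to 45, compute RHS = 22·y³ + 17, and check whether it is a (positive or negative) perfect cube.
Check small values of y:
  y = 0: RHS = 17 is not a perfect cube.
  y = 1: RHS = 39 is not a perfect cube.
  y = -1: RHS = -5 is not a perfect cube.
  y = 2: RHS = 193 is not a perfect cube.
  y = -2: RHS = -159 is not a perfect cube.
  y = 3: RHS = 611 is not a perfect cube.
  y = -3: RHS = -577 is not a perfect cube.
Continuing the search up to |y| = 45 finds no solutions either.
No (x, y) in the scanned range satisfies the equation.

No integer solutions with |y| ≤ 45.


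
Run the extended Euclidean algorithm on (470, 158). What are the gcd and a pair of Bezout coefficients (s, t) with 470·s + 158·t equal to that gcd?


Euclidean algorithm on (470, 158) — divide until remainder is 0:
  470 = 2 · 158 + 154
  158 = 1 · 154 + 4
  154 = 38 · 4 + 2
  4 = 2 · 2 + 0
gcd(470, 158) = 2.
Track Bezout coefficients alongside the remainders: start with r₀ = 470 = a·1 + b·0 (s = 1, t = 0) and r₁ = 158 = a·0 + b·1 (s = 0, t = 1); each new remainder r_{k+1} = r_{k-1} − q_k·r_k inherits s_{k+1} = s_{k-1} − q_k·s_k, t_{k+1} = t_{k-1} − q_k·t_k, so r_k = a·s_k + b·t_k at every step:
  q = 2: r = 154, s = 1 − 2·0 = 1, t = 0 − 2·1 = -2  (check: 470·1 + 158·(-2) = 154)
  q = 1: r = 4, s = 0 − 1·1 = -1, t = 1 − 1·(-2) = 3  (check: 470·(-1) + 158·3 = 4)
  q = 38: r = 2, s = 1 − 38·(-1) = 39, t = -2 − 38·3 = -116  (check: 470·39 + 158·(-116) = 2)
The row with r = 2 (the gcd) gives the Bezout coefficients s = 39, t = -116.
Result: 470 · (39) + 158 · (-116) = 2.

gcd(470, 158) = 2; s = 39, t = -116 (check: 470·39 + 158·(-116) = 2).


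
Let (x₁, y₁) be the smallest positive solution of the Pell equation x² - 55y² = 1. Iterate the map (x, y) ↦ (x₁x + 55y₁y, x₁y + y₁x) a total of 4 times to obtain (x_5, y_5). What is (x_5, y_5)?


Step 1: Find the fundamental solution (x₁, y₁) of x² - 55y² = 1.
  Expand √55 as a continued fraction. a₀ = ⌊√55⌋ = 7; iterate m_{k+1} = d_k·a_k − m_k, d_{k+1} = (55 − m_{k+1}²)/d_k, a_{k+1} = ⌊(a₀ + m_{k+1})/d_{k+1}⌋ (starting m₀ = 0, d₀ = 1), with convergents p_k = a_k·p_{k-1} + p_{k-2}, q_k = a_k·q_{k-1} + q_{k-2} (p₋₁ = 1, q₋₁ = 0):
  k = 0: a₀ = 7; p₀/q₀ = 7/1; p₀² − 55·q₀² = 49 − 55 = -6.
  k = 1: m = 7, d = 6, a = ⌊(7 + 7)/6⌋ = 2; p/q = (2·7 + 1)/(2·1 + 0) = 15/2; p² − 55·q² = 225 − 220 = 5.
  k = 2: m = 5, d = 5, a = ⌊(7 + 5)/5⌋ = 2; p/q = (2·15 + 7)/(2·2 + 1) = 37/5; p² − 55·q² = 1369 − 1375 = -6.
  k = 3: m = 5, d = 6, a = ⌊(7 + 5)/6⌋ = 2; p/q = (2·37 + 15)/(2·5 + 2) = 89/12; p² − 55·q² = 7921 − 7920 = 1.
  The first convergent with p² − 55·q² = 1 gives the fundamental solution (x₁, y₁) = (89, 12).
Step 2: Apply the recurrence (x_{n+1}, y_{n+1}) = (x₁x_n + 55y₁y_n, x₁y_n + y₁x_n) repeatedly.
  From (x_1, y_1) = (89, 12): x_2 = 89·89 + 55·12·12 = 15841; y_2 = 89·12 + 12·89 = 2136.
  From (x_2, y_2) = (15841, 2136): x_3 = 89·15841 + 55·12·2136 = 2819609; y_3 = 89·2136 + 12·15841 = 380196.
  From (x_3, y_3) = (2819609, 380196): x_4 = 89·2819609 + 55·12·380196 = 501874561; y_4 = 89·380196 + 12·2819609 = 67672752.
  From (x_4, y_4) = (501874561, 67672752): x_5 = 89·501874561 + 55·12·67672752 = 89330852249; y_5 = 89·67672752 + 12·501874561 = 12045369660.
Step 3: Verify x_5² - 55·y_5² = 7980001163532668358001 - 7980001163532668358000 = 1 (should be 1). ✓

(x_1, y_1) = (89, 12); (x_5, y_5) = (89330852249, 12045369660).


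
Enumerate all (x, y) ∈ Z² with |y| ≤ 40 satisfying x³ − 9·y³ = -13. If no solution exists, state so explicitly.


The equation is x³ - 9y³ = -13. For fixed y, x³ = 9·y³ − 13, so a solution requires the RHS to be a perfect cube.
Strategy: iterate y from -40 to 40, compute RHS = 9·y³ − 13, and check whether it is a (positive or negative) perfect cube.
Check small values of y:
  y = 0: RHS = -13 is not a perfect cube.
  y = 1: RHS = -4 is not a perfect cube.
  y = -1: RHS = -22 is not a perfect cube.
  y = 2: RHS = 59 is not a perfect cube.
  y = -2: RHS = -85 is not a perfect cube.
  y = 3: RHS = 230 is not a perfect cube.
  y = -3: RHS = -256 is not a perfect cube.
Continuing the search up to |y| = 40 finds no solutions either.
No (x, y) in the scanned range satisfies the equation.

No integer solutions with |y| ≤ 40.


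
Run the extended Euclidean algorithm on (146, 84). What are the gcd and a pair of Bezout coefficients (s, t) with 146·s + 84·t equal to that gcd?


Euclidean algorithm on (146, 84) — divide until remainder is 0:
  146 = 1 · 84 + 62
  84 = 1 · 62 + 22
  62 = 2 · 22 + 18
  22 = 1 · 18 + 4
  18 = 4 · 4 + 2
  4 = 2 · 2 + 0
gcd(146, 84) = 2.
Track Bezout coefficients alongside the remainders: start with r₀ = 146 = a·1 + b·0 (s = 1, t = 0) and r₁ = 84 = a·0 + b·1 (s = 0, t = 1); each new remainder r_{k+1} = r_{k-1} − q_k·r_k inherits s_{k+1} = s_{k-1} − q_k·s_k, t_{k+1} = t_{k-1} − q_k·t_k, so r_k = a·s_k + b·t_k at every step:
  q = 1: r = 62, s = 1 − 1·0 = 1, t = 0 − 1·1 = -1  (check: 146·1 + 84·(-1) = 62)
  q = 1: r = 22, s = 0 − 1·1 = -1, t = 1 − 1·(-1) = 2  (check: 146·(-1) + 84·2 = 22)
  q = 2: r = 18, s = 1 − 2·(-1) = 3, t = -1 − 2·2 = -5  (check: 146·3 + 84·(-5) = 18)
  q = 1: r = 4, s = -1 − 1·3 = -4, t = 2 − 1·(-5) = 7  (check: 146·(-4) + 84·7 = 4)
  q = 4: r = 2, s = 3 − 4·(-4) = 19, t = -5 − 4·7 = -33  (check: 146·19 + 84·(-33) = 2)
The row with r = 2 (the gcd) gives the Bezout coefficients s = 19, t = -33.
Result: 146 · (19) + 84 · (-33) = 2.

gcd(146, 84) = 2; s = 19, t = -33 (check: 146·19 + 84·(-33) = 2).


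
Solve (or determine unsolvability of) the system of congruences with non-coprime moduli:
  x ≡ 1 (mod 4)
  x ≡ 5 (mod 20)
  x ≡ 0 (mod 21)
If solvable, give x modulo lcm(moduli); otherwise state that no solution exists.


Moduli 4, 20, 21 are not pairwise coprime, so CRT works modulo lcm(m_i) when all pairwise compatibility conditions hold.
Pairwise compatibility: gcd(m_i, m_j) must divide a_i - a_j for every pair.
Merge one congruence at a time:
  Start: x ≡ 1 (mod 4).
  Combine with x ≡ 5 (mod 20): gcd(4, 20) = 4; 5 - 1 = 4, which IS divisible by 4, so compatible.
    Write x = 1 + 4·t and substitute into x ≡ 5 (mod 20): 4·t ≡ 5 − 1 = 4 (mod 20).
    Divide the congruence (and modulus) by g = 4: 1·t ≡ 1 (mod 5).
    So t ≡ 1 (mod 5).
    Then x = 1 + 4·1 = 5, valid modulo lcm(4, 20) = 20: x ≡ 5 (mod 20).
  Combine with x ≡ 0 (mod 21): gcd(20, 21) = 1; 0 - 5 = -5, which IS divisible by 1, so compatible.
    Write x = 5 + 20·t and substitute into x ≡ 0 (mod 21): 20·t ≡ 0 − 5 = -5 (mod 21).
    Reduce coefficients mod 21: 20·t ≡ 16 (mod 21).
    The inverse of 20 mod 21 is 20 (since 20·20 = 400 = 19·21 + 1), so t ≡ 20·16 = 320 ≡ 5 (mod 21).
    Then x = 5 + 20·5 = 105, valid modulo lcm(20, 21) = 420: x ≡ 105 (mod 420).
Verify: 105 mod 4 = 1, 105 mod 20 = 5, 105 mod 21 = 0.

x ≡ 105 (mod 420).


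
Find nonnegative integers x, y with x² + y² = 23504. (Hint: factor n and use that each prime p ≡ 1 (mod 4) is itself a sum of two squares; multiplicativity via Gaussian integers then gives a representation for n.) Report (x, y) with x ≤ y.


Step 1: Factor n = 23504 = 2^4 · 13 · 113.
Step 2: Check the mod-4 condition on each prime factor: 2 = 2 (special); 13 ≡ 1 (mod 4), exponent 1; 113 ≡ 1 (mod 4), exponent 1.
All primes ≡ 3 (mod 4) appear to even exponent (or don't appear), so by the two-squares theorem n IS expressible as a sum of two squares.
Step 3: Build a representation. Group n = k² · m with k = 4 and m = 13 · 113 = 1469 (a product of primes ≡ 1 (mod 4)); a representation of m scales to one of n via (k·x)² + (k·y)² = k²(x² + y²). Each prime p ≡ 1 (mod 4) is itself a sum of two squares; find a² by testing p − a² for a perfect square:
  13: 13 − 1² = 12, 13 − 2² = 9 = 3² ⇒ 13 = 2² + 3².
  113: 113 − 1² = 112, 113 − 2² = 109, 113 − 3² = 104, 113 − 4² = 97, 113 − 5² = 88, 113 − 6² = 77, 113 − 7² = 64 = 8² ⇒ 113 = 7² + 8².
  Combine using the Brahmagupta–Fibonacci identity (a² + b²)(c² + d²) = (ac − bd)² + (ad + bc)² = (ac + bd)² + (ad − bc)²:
  13 · 113 = 1469: from (2² + 3²)(7² + 8²), take (2·7 − 3·8, 2·8 + 3·7) = (14 − 24, 16 + 21) = (-10, 37); dropping signs (only squares matter) gives (10, 37); check 10² + 37² = 100 + 1369 = 1469 ✓.
  Scale by k = 4: (4·10, 4·37) = (40, 148).
Step 4: Order so x ≤ y and verify: 40² + 148² = 1600 + 21904 = 23504 = n. ✓

n = 23504 = 40² + 148² (one valid representation with x ≤ y).


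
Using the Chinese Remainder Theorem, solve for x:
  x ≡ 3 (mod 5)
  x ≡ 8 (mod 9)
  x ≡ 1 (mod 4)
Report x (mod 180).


Moduli 5, 9, 4 are pairwise coprime; by CRT there is a unique solution modulo M = 5 · 9 · 4 = 180.
Solve pairwise, accumulating the modulus:
  Start with x ≡ 3 (mod 5).
  Combine with x ≡ 8 (mod 9): since gcd(5, 9) = 1, we get a unique residue mod 45.
    Write x = 3 + 5·t and substitute into x ≡ 8 (mod 9): 5·t ≡ 8 − 3 = 5 (mod 9).
    The inverse of 5 mod 9 is 2 (since 5·2 = 10 = 1·9 + 1), so t ≡ 2·5 = 10 ≡ 1 (mod 9).
    Then x = 3 + 5·1 = 8, valid modulo lcm(5, 9) = 45: x ≡ 8 (mod 45).
  Combine with x ≡ 1 (mod 4): since gcd(45, 4) = 1, we get a unique residue mod 180.
    Write x = 8 + 45·t and substitute into x ≡ 1 (mod 4): 45·t ≡ 1 − 8 = -7 (mod 4).
    Reduce coefficients mod 4: 1·t ≡ 1 (mod 4).
    So t ≡ 1 (mod 4).
    Then x = 8 + 45·1 = 53, valid modulo lcm(45, 4) = 180: x ≡ 53 (mod 180).
Verify: 53 mod 5 = 3 ✓, 53 mod 9 = 8 ✓, 53 mod 4 = 1 ✓.

x ≡ 53 (mod 180).


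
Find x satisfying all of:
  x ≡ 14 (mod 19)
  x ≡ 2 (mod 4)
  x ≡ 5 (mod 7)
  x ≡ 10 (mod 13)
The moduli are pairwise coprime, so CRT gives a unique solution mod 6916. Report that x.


Product of moduli M = 19 · 4 · 7 · 13 = 6916.
Merge one congruence at a time:
  Start: x ≡ 14 (mod 19).
  Combine with x ≡ 2 (mod 4); new modulus lcm = 76.
    Write x = 14 + 19·t and substitute into x ≡ 2 (mod 4): 19·t ≡ 2 − 14 = -12 (mod 4).
    Reduce coefficients mod 4: 3·t ≡ 0 (mod 4).
    The inverse of 3 mod 4 is 3 (since 3·3 = 9 = 2·4 + 1), so t ≡ 3·0 = 0 ≡ 0 (mod 4).
    Then x = 14 + 19·0 = 14, valid modulo lcm(19, 4) = 76: x ≡ 14 (mod 76).
  Combine with x ≡ 5 (mod 7); new modulus lcm = 532.
    Write x = 14 + 76·t and substitute into x ≡ 5 (mod 7): 76·t ≡ 5 − 14 = -9 (mod 7).
    Reduce coefficients mod 7: 6·t ≡ 5 (mod 7).
    The inverse of 6 mod 7 is 6 (since 6·6 = 36 = 5·7 + 1), so t ≡ 6·5 = 30 ≡ 2 (mod 7).
    Then x = 14 + 76·2 = 166, valid modulo lcm(76, 7) = 532: x ≡ 166 (mod 532).
  Combine with x ≡ 10 (mod 13); new modulus lcm = 6916.
    Write x = 166 + 532·t and substitute into x ≡ 10 (mod 13): 532·t ≡ 10 − 166 = -156 (mod 13).
    Reduce coefficients mod 13: 12·t ≡ 0 (mod 13).
    The inverse of 12 mod 13 is 12 (since 12·12 = 144 = 11·13 + 1), so t ≡ 12·0 = 0 ≡ 0 (mod 13).
    Then x = 166 + 532·0 = 166, valid modulo lcm(532, 13) = 6916: x ≡ 166 (mod 6916).
Verify against each original: 166 mod 19 = 14, 166 mod 4 = 2, 166 mod 7 = 5, 166 mod 13 = 10.

x ≡ 166 (mod 6916).


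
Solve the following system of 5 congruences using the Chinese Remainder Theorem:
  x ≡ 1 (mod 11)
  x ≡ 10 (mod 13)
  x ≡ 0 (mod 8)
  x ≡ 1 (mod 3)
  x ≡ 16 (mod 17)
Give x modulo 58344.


Product of moduli M = 11 · 13 · 8 · 3 · 17 = 58344.
Merge one congruence at a time:
  Start: x ≡ 1 (mod 11).
  Combine with x ≡ 10 (mod 13); new modulus lcm = 143.
    Write x = 1 + 11·t and substitute into x ≡ 10 (mod 13): 11·t ≡ 10 − 1 = 9 (mod 13).
    The inverse of 11 mod 13 is 6 (since 11·6 = 66 = 5·13 + 1), so t ≡ 6·9 = 54 ≡ 2 (mod 13).
    Then x = 1 + 11·2 = 23, valid modulo lcm(11, 13) = 143: x ≡ 23 (mod 143).
  Combine with x ≡ 0 (mod 8); new modulus lcm = 1144.
    Write x = 23 + 143·t and substitute into x ≡ 0 (mod 8): 143·t ≡ 0 − 23 = -23 (mod 8).
    Reduce coefficients mod 8: 7·t ≡ 1 (mod 8).
    The inverse of 7 mod 8 is 7 (since 7·7 = 49 = 6·8 + 1), so t ≡ 7·1 = 7 ≡ 7 (mod 8).
    Then x = 23 + 143·7 = 1024, valid modulo lcm(143, 8) = 1144: x ≡ 1024 (mod 1144).
  Combine with x ≡ 1 (mod 3); new modulus lcm = 3432.
    Write x = 1024 + 1144·t and substitute into x ≡ 1 (mod 3): 1144·t ≡ 1 − 1024 = -1023 (mod 3).
    Reduce coefficients mod 3: 1·t ≡ 0 (mod 3).
    So t ≡ 0 (mod 3).
    Then x = 1024 + 1144·0 = 1024, valid modulo lcm(1144, 3) = 3432: x ≡ 1024 (mod 3432).
  Combine with x ≡ 16 (mod 17); new modulus lcm = 58344.
    Write x = 1024 + 3432·t and substitute into x ≡ 16 (mod 17): 3432·t ≡ 16 − 1024 = -1008 (mod 17).
    Reduce coefficients mod 17: 15·t ≡ 12 (mod 17).
    The inverse of 15 mod 17 is 8 (since 15·8 = 120 = 7·17 + 1), so t ≡ 8·12 = 96 ≡ 11 (mod 17).
    Then x = 1024 + 3432·11 = 38776, valid modulo lcm(3432, 17) = 58344: x ≡ 38776 (mod 58344).
Verify against each original: 38776 mod 11 = 1, 38776 mod 13 = 10, 38776 mod 8 = 0, 38776 mod 3 = 1, 38776 mod 17 = 16.

x ≡ 38776 (mod 58344).


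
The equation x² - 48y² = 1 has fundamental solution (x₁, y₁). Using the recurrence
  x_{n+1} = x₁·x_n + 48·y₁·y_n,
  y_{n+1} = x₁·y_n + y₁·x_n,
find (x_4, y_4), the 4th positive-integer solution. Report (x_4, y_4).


Step 1: Find the fundamental solution (x₁, y₁) of x² - 48y² = 1.
  Expand √48 as a continued fraction. a₀ = ⌊√48⌋ = 6; iterate m_{k+1} = d_k·a_k − m_k, d_{k+1} = (48 − m_{k+1}²)/d_k, a_{k+1} = ⌊(a₀ + m_{k+1})/d_{k+1}⌋ (starting m₀ = 0, d₀ = 1), with convergents p_k = a_k·p_{k-1} + p_{k-2}, q_k = a_k·q_{k-1} + q_{k-2} (p₋₁ = 1, q₋₁ = 0):
  k = 0: a₀ = 6; p₀/q₀ = 6/1; p₀² − 48·q₀² = 36 − 48 = -12.
  k = 1: m = 6, d = 12, a = ⌊(6 + 6)/12⌋ = 1; p/q = (1·6 + 1)/(1·1 + 0) = 7/1; p² − 48·q² = 49 − 48 = 1.
  The first convergent with p² − 48·q² = 1 gives the fundamental solution (x₁, y₁) = (7, 1).
Step 2: Apply the recurrence (x_{n+1}, y_{n+1}) = (x₁x_n + 48y₁y_n, x₁y_n + y₁x_n) repeatedly.
  From (x_1, y_1) = (7, 1): x_2 = 7·7 + 48·1·1 = 97; y_2 = 7·1 + 1·7 = 14.
  From (x_2, y_2) = (97, 14): x_3 = 7·97 + 48·1·14 = 1351; y_3 = 7·14 + 1·97 = 195.
  From (x_3, y_3) = (1351, 195): x_4 = 7·1351 + 48·1·195 = 18817; y_4 = 7·195 + 1·1351 = 2716.
Step 3: Verify x_4² - 48·y_4² = 354079489 - 354079488 = 1 (should be 1). ✓

(x_1, y_1) = (7, 1); (x_4, y_4) = (18817, 2716).


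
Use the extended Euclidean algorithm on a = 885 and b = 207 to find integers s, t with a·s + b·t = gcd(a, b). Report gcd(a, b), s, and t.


Euclidean algorithm on (885, 207) — divide until remainder is 0:
  885 = 4 · 207 + 57
  207 = 3 · 57 + 36
  57 = 1 · 36 + 21
  36 = 1 · 21 + 15
  21 = 1 · 15 + 6
  15 = 2 · 6 + 3
  6 = 2 · 3 + 0
gcd(885, 207) = 3.
Track Bezout coefficients alongside the remainders: start with r₀ = 885 = a·1 + b·0 (s = 1, t = 0) and r₁ = 207 = a·0 + b·1 (s = 0, t = 1); each new remainder r_{k+1} = r_{k-1} − q_k·r_k inherits s_{k+1} = s_{k-1} − q_k·s_k, t_{k+1} = t_{k-1} − q_k·t_k, so r_k = a·s_k + b·t_k at every step:
  q = 4: r = 57, s = 1 − 4·0 = 1, t = 0 − 4·1 = -4  (check: 885·1 + 207·(-4) = 57)
  q = 3: r = 36, s = 0 − 3·1 = -3, t = 1 − 3·(-4) = 13  (check: 885·(-3) + 207·13 = 36)
  q = 1: r = 21, s = 1 − 1·(-3) = 4, t = -4 − 1·13 = -17  (check: 885·4 + 207·(-17) = 21)
  q = 1: r = 15, s = -3 − 1·4 = -7, t = 13 − 1·(-17) = 30  (check: 885·(-7) + 207·30 = 15)
  q = 1: r = 6, s = 4 − 1·(-7) = 11, t = -17 − 1·30 = -47  (check: 885·11 + 207·(-47) = 6)
  q = 2: r = 3, s = -7 − 2·11 = -29, t = 30 − 2·(-47) = 124  (check: 885·(-29) + 207·124 = 3)
The row with r = 3 (the gcd) gives the Bezout coefficients s = -29, t = 124.
Result: 885 · (-29) + 207 · (124) = 3.

gcd(885, 207) = 3; s = -29, t = 124 (check: 885·(-29) + 207·124 = 3).


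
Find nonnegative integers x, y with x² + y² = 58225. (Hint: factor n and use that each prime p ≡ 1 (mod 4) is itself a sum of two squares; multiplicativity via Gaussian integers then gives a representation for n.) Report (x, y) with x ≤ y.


Step 1: Factor n = 58225 = 5^2 · 17 · 137.
Step 2: Check the mod-4 condition on each prime factor: 5 ≡ 1 (mod 4), exponent 2; 17 ≡ 1 (mod 4), exponent 1; 137 ≡ 1 (mod 4), exponent 1.
All primes ≡ 3 (mod 4) appear to even exponent (or don't appear), so by the two-squares theorem n IS expressible as a sum of two squares.
Step 3: Build a representation. Group n = k² · m with k = 5 and m = 17 · 137 = 2329 (a product of primes ≡ 1 (mod 4)); a representation of m scales to one of n via (k·x)² + (k·y)² = k²(x² + y²). Each prime p ≡ 1 (mod 4) is itself a sum of two squares; find a² by testing p − a² for a perfect square:
  17: 17 − 1² = 16 = 4² ⇒ 17 = 1² + 4².
  137: 137 − 1² = 136, 137 − 2² = 133, 137 − 3² = 128, 137 − 4² = 121 = 11² ⇒ 137 = 4² + 11².
  Combine using the Brahmagupta–Fibonacci identity (a² + b²)(c² + d²) = (ac − bd)² + (ad + bc)² = (ac + bd)² + (ad − bc)²:
  17 · 137 = 2329: from (1² + 4²)(4² + 11²), take (1·4 − 4·11, 1·11 + 4·4) = (4 − 44, 11 + 16) = (-40, 27); dropping signs (only squares matter) gives (40, 27); check 40² + 27² = 1600 + 729 = 2329 ✓.
  Scale by k = 5: (5·40, 5·27) = (200, 135).
Step 4: Order so x ≤ y and verify: 135² + 200² = 18225 + 40000 = 58225 = n. ✓

n = 58225 = 135² + 200² (one valid representation with x ≤ y).


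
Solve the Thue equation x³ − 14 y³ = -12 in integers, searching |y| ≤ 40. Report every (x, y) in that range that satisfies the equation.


The equation is x³ - 14y³ = -12. For fixed y, x³ = 14·y³ − 12, so a solution requires the RHS to be a perfect cube.
Strategy: iterate y from -40 to 40, compute RHS = 14·y³ − 12, and check whether it is a (positive or negative) perfect cube.
Check small values of y:
  y = 0: RHS = -12 is not a perfect cube.
  y = 1: RHS = 2 is not a perfect cube.
  y = -1: RHS = -26 is not a perfect cube.
  y = 2: RHS = 100 is not a perfect cube.
  y = -2: RHS = -124 is not a perfect cube.
  y = 3: RHS = 366 is not a perfect cube.
  y = -3: RHS = -390 is not a perfect cube.
Continuing the search up to |y| = 40 finds no solutions either.
No (x, y) in the scanned range satisfies the equation.

No integer solutions with |y| ≤ 40.


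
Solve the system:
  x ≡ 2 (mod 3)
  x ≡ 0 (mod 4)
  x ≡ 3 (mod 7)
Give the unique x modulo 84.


Moduli 3, 4, 7 are pairwise coprime; by CRT there is a unique solution modulo M = 3 · 4 · 7 = 84.
Solve pairwise, accumulating the modulus:
  Start with x ≡ 2 (mod 3).
  Combine with x ≡ 0 (mod 4): since gcd(3, 4) = 1, we get a unique residue mod 12.
    Write x = 2 + 3·t and substitute into x ≡ 0 (mod 4): 3·t ≡ 0 − 2 = -2 (mod 4).
    Reduce coefficients mod 4: 3·t ≡ 2 (mod 4).
    The inverse of 3 mod 4 is 3 (since 3·3 = 9 = 2·4 + 1), so t ≡ 3·2 = 6 ≡ 2 (mod 4).
    Then x = 2 + 3·2 = 8, valid modulo lcm(3, 4) = 12: x ≡ 8 (mod 12).
  Combine with x ≡ 3 (mod 7): since gcd(12, 7) = 1, we get a unique residue mod 84.
    Write x = 8 + 12·t and substitute into x ≡ 3 (mod 7): 12·t ≡ 3 − 8 = -5 (mod 7).
    Reduce coefficients mod 7: 5·t ≡ 2 (mod 7).
    The inverse of 5 mod 7 is 3 (since 5·3 = 15 = 2·7 + 1), so t ≡ 3·2 = 6 ≡ 6 (mod 7).
    Then x = 8 + 12·6 = 80, valid modulo lcm(12, 7) = 84: x ≡ 80 (mod 84).
Verify: 80 mod 3 = 2 ✓, 80 mod 4 = 0 ✓, 80 mod 7 = 3 ✓.

x ≡ 80 (mod 84).


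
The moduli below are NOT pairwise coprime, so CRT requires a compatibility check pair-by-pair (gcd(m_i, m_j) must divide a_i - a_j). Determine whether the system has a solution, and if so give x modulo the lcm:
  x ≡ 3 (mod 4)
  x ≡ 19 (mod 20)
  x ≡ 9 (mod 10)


Moduli 4, 20, 10 are not pairwise coprime, so CRT works modulo lcm(m_i) when all pairwise compatibility conditions hold.
Pairwise compatibility: gcd(m_i, m_j) must divide a_i - a_j for every pair.
Merge one congruence at a time:
  Start: x ≡ 3 (mod 4).
  Combine with x ≡ 19 (mod 20): gcd(4, 20) = 4; 19 - 3 = 16, which IS divisible by 4, so compatible.
    Write x = 3 + 4·t and substitute into x ≡ 19 (mod 20): 4·t ≡ 19 − 3 = 16 (mod 20).
    Divide the congruence (and modulus) by g = 4: 1·t ≡ 4 (mod 5).
    So t ≡ 4 (mod 5).
    Then x = 3 + 4·4 = 19, valid modulo lcm(4, 20) = 20: x ≡ 19 (mod 20).
  Combine with x ≡ 9 (mod 10): gcd(20, 10) = 10; 9 - 19 = -10, which IS divisible by 10, so compatible.
    Write x = 19 + 20·t and substitute into x ≡ 9 (mod 10): 20·t ≡ 9 − 19 = -10 (mod 10).
    Divide the congruence (and modulus) by g = 10: 2·t ≡ -1 (mod 1).
    Modulo 1 every t works; take t = 0.
    Then x = 19 + 20·0 = 19, valid modulo lcm(20, 10) = 20: x ≡ 19 (mod 20).
Verify: 19 mod 4 = 3, 19 mod 20 = 19, 19 mod 10 = 9.

x ≡ 19 (mod 20).


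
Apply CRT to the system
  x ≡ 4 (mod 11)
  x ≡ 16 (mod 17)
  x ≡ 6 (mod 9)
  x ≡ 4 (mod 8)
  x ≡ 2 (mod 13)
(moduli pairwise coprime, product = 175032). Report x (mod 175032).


Product of moduli M = 11 · 17 · 9 · 8 · 13 = 175032.
Merge one congruence at a time:
  Start: x ≡ 4 (mod 11).
  Combine with x ≡ 16 (mod 17); new modulus lcm = 187.
    Write x = 4 + 11·t and substitute into x ≡ 16 (mod 17): 11·t ≡ 16 − 4 = 12 (mod 17).
    The inverse of 11 mod 17 is 14 (since 11·14 = 154 = 9·17 + 1), so t ≡ 14·12 = 168 ≡ 15 (mod 17).
    Then x = 4 + 11·15 = 169, valid modulo lcm(11, 17) = 187: x ≡ 169 (mod 187).
  Combine with x ≡ 6 (mod 9); new modulus lcm = 1683.
    Write x = 169 + 187·t and substitute into x ≡ 6 (mod 9): 187·t ≡ 6 − 169 = -163 (mod 9).
    Reduce coefficients mod 9: 7·t ≡ 8 (mod 9).
    The inverse of 7 mod 9 is 4 (since 7·4 = 28 = 3·9 + 1), so t ≡ 4·8 = 32 ≡ 5 (mod 9).
    Then x = 169 + 187·5 = 1104, valid modulo lcm(187, 9) = 1683: x ≡ 1104 (mod 1683).
  Combine with x ≡ 4 (mod 8); new modulus lcm = 13464.
    Write x = 1104 + 1683·t and substitute into x ≡ 4 (mod 8): 1683·t ≡ 4 − 1104 = -1100 (mod 8).
    Reduce coefficients mod 8: 3·t ≡ 4 (mod 8).
    The inverse of 3 mod 8 is 3 (since 3·3 = 9 = 1·8 + 1), so t ≡ 3·4 = 12 ≡ 4 (mod 8).
    Then x = 1104 + 1683·4 = 7836, valid modulo lcm(1683, 8) = 13464: x ≡ 7836 (mod 13464).
  Combine with x ≡ 2 (mod 13); new modulus lcm = 175032.
    Write x = 7836 + 13464·t and substitute into x ≡ 2 (mod 13): 13464·t ≡ 2 − 7836 = -7834 (mod 13).
    Reduce coefficients mod 13: 9·t ≡ 5 (mod 13).
    The inverse of 9 mod 13 is 3 (since 9·3 = 27 = 2·13 + 1), so t ≡ 3·5 = 15 ≡ 2 (mod 13).
    Then x = 7836 + 13464·2 = 34764, valid modulo lcm(13464, 13) = 175032: x ≡ 34764 (mod 175032).
Verify against each original: 34764 mod 11 = 4, 34764 mod 17 = 16, 34764 mod 9 = 6, 34764 mod 8 = 4, 34764 mod 13 = 2.

x ≡ 34764 (mod 175032).


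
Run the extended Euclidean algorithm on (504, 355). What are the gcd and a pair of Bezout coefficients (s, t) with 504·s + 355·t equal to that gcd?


Euclidean algorithm on (504, 355) — divide until remainder is 0:
  504 = 1 · 355 + 149
  355 = 2 · 149 + 57
  149 = 2 · 57 + 35
  57 = 1 · 35 + 22
  35 = 1 · 22 + 13
  22 = 1 · 13 + 9
  13 = 1 · 9 + 4
  9 = 2 · 4 + 1
  4 = 4 · 1 + 0
gcd(504, 355) = 1.
Track Bezout coefficients alongside the remainders: start with r₀ = 504 = a·1 + b·0 (s = 1, t = 0) and r₁ = 355 = a·0 + b·1 (s = 0, t = 1); each new remainder r_{k+1} = r_{k-1} − q_k·r_k inherits s_{k+1} = s_{k-1} − q_k·s_k, t_{k+1} = t_{k-1} − q_k·t_k, so r_k = a·s_k + b·t_k at every step:
  q = 1: r = 149, s = 1 − 1·0 = 1, t = 0 − 1·1 = -1  (check: 504·1 + 355·(-1) = 149)
  q = 2: r = 57, s = 0 − 2·1 = -2, t = 1 − 2·(-1) = 3  (check: 504·(-2) + 355·3 = 57)
  q = 2: r = 35, s = 1 − 2·(-2) = 5, t = -1 − 2·3 = -7  (check: 504·5 + 355·(-7) = 35)
  q = 1: r = 22, s = -2 − 1·5 = -7, t = 3 − 1·(-7) = 10  (check: 504·(-7) + 355·10 = 22)
  q = 1: r = 13, s = 5 − 1·(-7) = 12, t = -7 − 1·10 = -17  (check: 504·12 + 355·(-17) = 13)
  q = 1: r = 9, s = -7 − 1·12 = -19, t = 10 − 1·(-17) = 27  (check: 504·(-19) + 355·27 = 9)
  q = 1: r = 4, s = 12 − 1·(-19) = 31, t = -17 − 1·27 = -44  (check: 504·31 + 355·(-44) = 4)
  q = 2: r = 1, s = -19 − 2·31 = -81, t = 27 − 2·(-44) = 115  (check: 504·(-81) + 355·115 = 1)
The row with r = 1 (the gcd) gives the Bezout coefficients s = -81, t = 115.
Result: 504 · (-81) + 355 · (115) = 1.

gcd(504, 355) = 1; s = -81, t = 115 (check: 504·(-81) + 355·115 = 1).


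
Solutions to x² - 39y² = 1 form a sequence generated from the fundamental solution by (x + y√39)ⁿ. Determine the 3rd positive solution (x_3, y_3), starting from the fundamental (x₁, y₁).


Step 1: Find the fundamental solution (x₁, y₁) of x² - 39y² = 1.
  Expand √39 as a continued fraction. a₀ = ⌊√39⌋ = 6; iterate m_{k+1} = d_k·a_k − m_k, d_{k+1} = (39 − m_{k+1}²)/d_k, a_{k+1} = ⌊(a₀ + m_{k+1})/d_{k+1}⌋ (starting m₀ = 0, d₀ = 1), with convergents p_k = a_k·p_{k-1} + p_{k-2}, q_k = a_k·q_{k-1} + q_{k-2} (p₋₁ = 1, q₋₁ = 0):
  k = 0: a₀ = 6; p₀/q₀ = 6/1; p₀² − 39·q₀² = 36 − 39 = -3.
  k = 1: m = 6, d = 3, a = ⌊(6 + 6)/3⌋ = 4; p/q = (4·6 + 1)/(4·1 + 0) = 25/4; p² − 39·q² = 625 − 624 = 1.
  The first convergent with p² − 39·q² = 1 gives the fundamental solution (x₁, y₁) = (25, 4).
Step 2: Apply the recurrence (x_{n+1}, y_{n+1}) = (x₁x_n + 39y₁y_n, x₁y_n + y₁x_n) repeatedly.
  From (x_1, y_1) = (25, 4): x_2 = 25·25 + 39·4·4 = 1249; y_2 = 25·4 + 4·25 = 200.
  From (x_2, y_2) = (1249, 200): x_3 = 25·1249 + 39·4·200 = 62425; y_3 = 25·200 + 4·1249 = 9996.
Step 3: Verify x_3² - 39·y_3² = 3896880625 - 3896880624 = 1 (should be 1). ✓

(x_1, y_1) = (25, 4); (x_3, y_3) = (62425, 9996).


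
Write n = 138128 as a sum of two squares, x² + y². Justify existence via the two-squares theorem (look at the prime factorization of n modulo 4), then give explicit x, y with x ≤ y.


Step 1: Factor n = 138128 = 2^4 · 89 · 97.
Step 2: Check the mod-4 condition on each prime factor: 2 = 2 (special); 89 ≡ 1 (mod 4), exponent 1; 97 ≡ 1 (mod 4), exponent 1.
All primes ≡ 3 (mod 4) appear to even exponent (or don't appear), so by the two-squares theorem n IS expressible as a sum of two squares.
Step 3: Build a representation. Group n = k² · m with k = 4 and m = 89 · 97 = 8633 (a product of primes ≡ 1 (mod 4)); a representation of m scales to one of n via (k·x)² + (k·y)² = k²(x² + y²). Each prime p ≡ 1 (mod 4) is itself a sum of two squares; find a² by testing p − a² for a perfect square:
  89: 89 − 1² = 88, 89 − 2² = 85, 89 − 3² = 80, 89 − 4² = 73, 89 − 5² = 64 = 8² ⇒ 89 = 5² + 8².
  97: 97 − 1² = 96, 97 − 2² = 93, 97 − 3² = 88, 97 − 4² = 81 = 9² ⇒ 97 = 4² + 9².
  Combine using the Brahmagupta–Fibonacci identity (a² + b²)(c² + d²) = (ac − bd)² + (ad + bc)² = (ac + bd)² + (ad − bc)²:
  89 · 97 = 8633: from (5² + 8²)(4² + 9²), take (5·4 − 8·9, 5·9 + 8·4) = (20 − 72, 45 + 32) = (-52, 77); dropping signs (only squares matter) gives (52, 77); check 52² + 77² = 2704 + 5929 = 8633 ✓.
  Scale by k = 4: (4·52, 4·77) = (208, 308).
Step 4: Order so x ≤ y and verify: 208² + 308² = 43264 + 94864 = 138128 = n. ✓

n = 138128 = 208² + 308² (one valid representation with x ≤ y).


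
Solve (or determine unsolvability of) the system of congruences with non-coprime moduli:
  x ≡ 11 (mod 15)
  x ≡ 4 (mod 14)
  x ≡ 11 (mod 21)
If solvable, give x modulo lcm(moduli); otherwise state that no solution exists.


Moduli 15, 14, 21 are not pairwise coprime, so CRT works modulo lcm(m_i) when all pairwise compatibility conditions hold.
Pairwise compatibility: gcd(m_i, m_j) must divide a_i - a_j for every pair.
Merge one congruence at a time:
  Start: x ≡ 11 (mod 15).
  Combine with x ≡ 4 (mod 14): gcd(15, 14) = 1; 4 - 11 = -7, which IS divisible by 1, so compatible.
    Write x = 11 + 15·t and substitute into x ≡ 4 (mod 14): 15·t ≡ 4 − 11 = -7 (mod 14).
    Reduce coefficients mod 14: 1·t ≡ 7 (mod 14).
    So t ≡ 7 (mod 14).
    Then x = 11 + 15·7 = 116, valid modulo lcm(15, 14) = 210: x ≡ 116 (mod 210).
  Combine with x ≡ 11 (mod 21): gcd(210, 21) = 21; 11 - 116 = -105, which IS divisible by 21, so compatible.
    Write x = 116 + 210·t and substitute into x ≡ 11 (mod 21): 210·t ≡ 11 − 116 = -105 (mod 21).
    Divide the congruence (and modulus) by g = 21: 10·t ≡ -5 (mod 1).
    Modulo 1 every t works; take t = 0.
    Then x = 116 + 210·0 = 116, valid modulo lcm(210, 21) = 210: x ≡ 116 (mod 210).
Verify: 116 mod 15 = 11, 116 mod 14 = 4, 116 mod 21 = 11.

x ≡ 116 (mod 210).


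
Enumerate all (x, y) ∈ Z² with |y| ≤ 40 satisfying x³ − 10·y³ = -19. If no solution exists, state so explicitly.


The equation is x³ - 10y³ = -19. For fixed y, x³ = 10·y³ − 19, so a solution requires the RHS to be a perfect cube.
Strategy: iterate y from -40 to 40, compute RHS = 10·y³ − 19, and check whether it is a (positive or negative) perfect cube.
Check small values of y:
  y = 0: RHS = -19 is not a perfect cube.
  y = 1: RHS = -9 is not a perfect cube.
  y = -1: RHS = -29 is not a perfect cube.
  y = 2: RHS = 61 is not a perfect cube.
  y = -2: RHS = -99 is not a perfect cube.
  y = 3: RHS = 251 is not a perfect cube.
  y = -3: RHS = -289 is not a perfect cube.
Continuing the search up to |y| = 40 finds no solutions either.
No (x, y) in the scanned range satisfies the equation.

No integer solutions with |y| ≤ 40.


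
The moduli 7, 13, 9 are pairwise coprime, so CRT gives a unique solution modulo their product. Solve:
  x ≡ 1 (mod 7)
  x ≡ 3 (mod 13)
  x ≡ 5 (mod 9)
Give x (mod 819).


Moduli 7, 13, 9 are pairwise coprime; by CRT there is a unique solution modulo M = 7 · 13 · 9 = 819.
Solve pairwise, accumulating the modulus:
  Start with x ≡ 1 (mod 7).
  Combine with x ≡ 3 (mod 13): since gcd(7, 13) = 1, we get a unique residue mod 91.
    Write x = 1 + 7·t and substitute into x ≡ 3 (mod 13): 7·t ≡ 3 − 1 = 2 (mod 13).
    The inverse of 7 mod 13 is 2 (since 7·2 = 14 = 1·13 + 1), so t ≡ 2·2 = 4 ≡ 4 (mod 13).
    Then x = 1 + 7·4 = 29, valid modulo lcm(7, 13) = 91: x ≡ 29 (mod 91).
  Combine with x ≡ 5 (mod 9): since gcd(91, 9) = 1, we get a unique residue mod 819.
    Write x = 29 + 91·t and substitute into x ≡ 5 (mod 9): 91·t ≡ 5 − 29 = -24 (mod 9).
    Reduce coefficients mod 9: 1·t ≡ 3 (mod 9).
    So t ≡ 3 (mod 9).
    Then x = 29 + 91·3 = 302, valid modulo lcm(91, 9) = 819: x ≡ 302 (mod 819).
Verify: 302 mod 7 = 1 ✓, 302 mod 13 = 3 ✓, 302 mod 9 = 5 ✓.

x ≡ 302 (mod 819).


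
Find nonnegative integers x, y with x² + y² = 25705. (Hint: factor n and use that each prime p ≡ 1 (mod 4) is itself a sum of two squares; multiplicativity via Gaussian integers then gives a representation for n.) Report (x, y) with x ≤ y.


Step 1: Factor n = 25705 = 5 · 53 · 97.
Step 2: Check the mod-4 condition on each prime factor: 5 ≡ 1 (mod 4), exponent 1; 53 ≡ 1 (mod 4), exponent 1; 97 ≡ 1 (mod 4), exponent 1.
All primes ≡ 3 (mod 4) appear to even exponent (or don't appear), so by the two-squares theorem n IS expressible as a sum of two squares.
Step 3: Build a representation. Here n = 5 · 53 · 97 is a product of primes ≡ 1 (mod 4). Each prime p ≡ 1 (mod 4) is itself a sum of two squares; find a² by testing p − a² for a perfect square:
  5: 5 − 1² = 4 = 2² ⇒ 5 = 1² + 2².
  53: 53 − 1² = 52, 53 − 2² = 49 = 7² ⇒ 53 = 2² + 7².
  97: 97 − 1² = 96, 97 − 2² = 93, 97 − 3² = 88, 97 − 4² = 81 = 9² ⇒ 97 = 4² + 9².
  Combine using the Brahmagupta–Fibonacci identity (a² + b²)(c² + d²) = (ac − bd)² + (ad + bc)² = (ac + bd)² + (ad − bc)²:
  5 · 53 = 265: from (1² + 2²)(2² + 7²), take (1·2 − 2·7, 1·7 + 2·2) = (2 − 14, 7 + 4) = (-12, 11); dropping signs (only squares matter) gives (12, 11); check 12² + 11² = 144 + 121 = 265 ✓.
  265 · 97 = 25705: from (12² + 11²)(4² + 9²), take (12·4 − 11·9, 12·9 + 11·4) = (48 − 99, 108 + 44) = (-51, 152); dropping signs (only squares matter) gives (51, 152); check 51² + 152² = 2601 + 23104 = 25705 ✓.
Step 4: Order so x ≤ y and verify: 51² + 152² = 2601 + 23104 = 25705 = n. ✓

n = 25705 = 51² + 152² (one valid representation with x ≤ y).


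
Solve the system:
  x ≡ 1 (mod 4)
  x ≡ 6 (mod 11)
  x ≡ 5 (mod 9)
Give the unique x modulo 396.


Moduli 4, 11, 9 are pairwise coprime; by CRT there is a unique solution modulo M = 4 · 11 · 9 = 396.
Solve pairwise, accumulating the modulus:
  Start with x ≡ 1 (mod 4).
  Combine with x ≡ 6 (mod 11): since gcd(4, 11) = 1, we get a unique residue mod 44.
    Write x = 1 + 4·t and substitute into x ≡ 6 (mod 11): 4·t ≡ 6 − 1 = 5 (mod 11).
    The inverse of 4 mod 11 is 3 (since 4·3 = 12 = 1·11 + 1), so t ≡ 3·5 = 15 ≡ 4 (mod 11).
    Then x = 1 + 4·4 = 17, valid modulo lcm(4, 11) = 44: x ≡ 17 (mod 44).
  Combine with x ≡ 5 (mod 9): since gcd(44, 9) = 1, we get a unique residue mod 396.
    Write x = 17 + 44·t and substitute into x ≡ 5 (mod 9): 44·t ≡ 5 − 17 = -12 (mod 9).
    Reduce coefficients mod 9: 8·t ≡ 6 (mod 9).
    The inverse of 8 mod 9 is 8 (since 8·8 = 64 = 7·9 + 1), so t ≡ 8·6 = 48 ≡ 3 (mod 9).
    Then x = 17 + 44·3 = 149, valid modulo lcm(44, 9) = 396: x ≡ 149 (mod 396).
Verify: 149 mod 4 = 1 ✓, 149 mod 11 = 6 ✓, 149 mod 9 = 5 ✓.

x ≡ 149 (mod 396).


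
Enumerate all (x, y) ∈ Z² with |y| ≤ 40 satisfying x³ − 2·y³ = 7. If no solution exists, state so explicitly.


The equation is x³ - 2y³ = 7. For fixed y, x³ = 2·y³ + 7, so a solution requires the RHS to be a perfect cube.
Strategy: iterate y from -40 to 40, compute RHS = 2·y³ + 7, and check whether it is a (positive or negative) perfect cube.
Check small values of y:
  y = 0: RHS = 7 is not a perfect cube.
  y = 1: RHS = 9 is not a perfect cube.
  y = -1: RHS = 5 is not a perfect cube.
  y = 2: RHS = 23 is not a perfect cube.
  y = -2: RHS = -9 is not a perfect cube.
  y = 3: RHS = 61 is not a perfect cube.
  y = -3: RHS = -47 is not a perfect cube.
Continuing the search up to |y| = 40 finds no solutions either.
No (x, y) in the scanned range satisfies the equation.

No integer solutions with |y| ≤ 40.
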